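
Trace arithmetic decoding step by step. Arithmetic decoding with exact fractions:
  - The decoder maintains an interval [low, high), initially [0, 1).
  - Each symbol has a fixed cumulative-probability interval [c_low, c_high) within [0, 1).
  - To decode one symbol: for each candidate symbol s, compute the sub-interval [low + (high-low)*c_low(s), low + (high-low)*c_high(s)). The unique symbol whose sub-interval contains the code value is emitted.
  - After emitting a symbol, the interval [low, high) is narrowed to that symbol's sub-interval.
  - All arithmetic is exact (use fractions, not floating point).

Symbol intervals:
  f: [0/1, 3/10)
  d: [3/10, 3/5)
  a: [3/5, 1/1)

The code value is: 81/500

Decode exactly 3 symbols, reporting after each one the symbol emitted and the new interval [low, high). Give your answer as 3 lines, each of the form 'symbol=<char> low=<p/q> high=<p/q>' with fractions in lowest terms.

Answer: symbol=f low=0/1 high=3/10
symbol=d low=9/100 high=9/50
symbol=a low=18/125 high=9/50

Derivation:
Step 1: interval [0/1, 1/1), width = 1/1 - 0/1 = 1/1
  'f': [0/1 + 1/1*0/1, 0/1 + 1/1*3/10) = [0/1, 3/10) <- contains code 81/500
  'd': [0/1 + 1/1*3/10, 0/1 + 1/1*3/5) = [3/10, 3/5)
  'a': [0/1 + 1/1*3/5, 0/1 + 1/1*1/1) = [3/5, 1/1)
  emit 'f', narrow to [0/1, 3/10)
Step 2: interval [0/1, 3/10), width = 3/10 - 0/1 = 3/10
  'f': [0/1 + 3/10*0/1, 0/1 + 3/10*3/10) = [0/1, 9/100)
  'd': [0/1 + 3/10*3/10, 0/1 + 3/10*3/5) = [9/100, 9/50) <- contains code 81/500
  'a': [0/1 + 3/10*3/5, 0/1 + 3/10*1/1) = [9/50, 3/10)
  emit 'd', narrow to [9/100, 9/50)
Step 3: interval [9/100, 9/50), width = 9/50 - 9/100 = 9/100
  'f': [9/100 + 9/100*0/1, 9/100 + 9/100*3/10) = [9/100, 117/1000)
  'd': [9/100 + 9/100*3/10, 9/100 + 9/100*3/5) = [117/1000, 18/125)
  'a': [9/100 + 9/100*3/5, 9/100 + 9/100*1/1) = [18/125, 9/50) <- contains code 81/500
  emit 'a', narrow to [18/125, 9/50)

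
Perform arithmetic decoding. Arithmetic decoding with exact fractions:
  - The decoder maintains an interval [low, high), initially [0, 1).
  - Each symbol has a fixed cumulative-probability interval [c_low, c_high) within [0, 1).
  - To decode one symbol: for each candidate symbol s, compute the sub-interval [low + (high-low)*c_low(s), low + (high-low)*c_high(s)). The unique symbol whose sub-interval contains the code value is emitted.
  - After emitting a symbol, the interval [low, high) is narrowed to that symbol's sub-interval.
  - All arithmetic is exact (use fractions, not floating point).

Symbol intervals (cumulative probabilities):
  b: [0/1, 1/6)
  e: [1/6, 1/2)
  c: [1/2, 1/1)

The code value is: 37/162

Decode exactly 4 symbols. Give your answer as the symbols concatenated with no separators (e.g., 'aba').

Step 1: interval [0/1, 1/1), width = 1/1 - 0/1 = 1/1
  'b': [0/1 + 1/1*0/1, 0/1 + 1/1*1/6) = [0/1, 1/6)
  'e': [0/1 + 1/1*1/6, 0/1 + 1/1*1/2) = [1/6, 1/2) <- contains code 37/162
  'c': [0/1 + 1/1*1/2, 0/1 + 1/1*1/1) = [1/2, 1/1)
  emit 'e', narrow to [1/6, 1/2)
Step 2: interval [1/6, 1/2), width = 1/2 - 1/6 = 1/3
  'b': [1/6 + 1/3*0/1, 1/6 + 1/3*1/6) = [1/6, 2/9)
  'e': [1/6 + 1/3*1/6, 1/6 + 1/3*1/2) = [2/9, 1/3) <- contains code 37/162
  'c': [1/6 + 1/3*1/2, 1/6 + 1/3*1/1) = [1/3, 1/2)
  emit 'e', narrow to [2/9, 1/3)
Step 3: interval [2/9, 1/3), width = 1/3 - 2/9 = 1/9
  'b': [2/9 + 1/9*0/1, 2/9 + 1/9*1/6) = [2/9, 13/54) <- contains code 37/162
  'e': [2/9 + 1/9*1/6, 2/9 + 1/9*1/2) = [13/54, 5/18)
  'c': [2/9 + 1/9*1/2, 2/9 + 1/9*1/1) = [5/18, 1/3)
  emit 'b', narrow to [2/9, 13/54)
Step 4: interval [2/9, 13/54), width = 13/54 - 2/9 = 1/54
  'b': [2/9 + 1/54*0/1, 2/9 + 1/54*1/6) = [2/9, 73/324)
  'e': [2/9 + 1/54*1/6, 2/9 + 1/54*1/2) = [73/324, 25/108) <- contains code 37/162
  'c': [2/9 + 1/54*1/2, 2/9 + 1/54*1/1) = [25/108, 13/54)
  emit 'e', narrow to [73/324, 25/108)

Answer: eebe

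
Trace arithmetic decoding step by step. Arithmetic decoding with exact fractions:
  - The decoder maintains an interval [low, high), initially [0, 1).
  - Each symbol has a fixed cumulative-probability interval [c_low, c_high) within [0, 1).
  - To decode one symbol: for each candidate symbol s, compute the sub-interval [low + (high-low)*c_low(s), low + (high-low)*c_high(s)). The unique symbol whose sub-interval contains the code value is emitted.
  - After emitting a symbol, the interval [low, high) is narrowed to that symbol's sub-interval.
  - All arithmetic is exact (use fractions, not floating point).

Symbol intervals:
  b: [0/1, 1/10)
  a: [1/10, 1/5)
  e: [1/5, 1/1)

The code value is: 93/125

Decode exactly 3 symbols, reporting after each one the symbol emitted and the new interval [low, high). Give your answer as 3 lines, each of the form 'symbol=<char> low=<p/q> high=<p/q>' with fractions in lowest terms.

Answer: symbol=e low=1/5 high=1/1
symbol=e low=9/25 high=1/1
symbol=e low=61/125 high=1/1

Derivation:
Step 1: interval [0/1, 1/1), width = 1/1 - 0/1 = 1/1
  'b': [0/1 + 1/1*0/1, 0/1 + 1/1*1/10) = [0/1, 1/10)
  'a': [0/1 + 1/1*1/10, 0/1 + 1/1*1/5) = [1/10, 1/5)
  'e': [0/1 + 1/1*1/5, 0/1 + 1/1*1/1) = [1/5, 1/1) <- contains code 93/125
  emit 'e', narrow to [1/5, 1/1)
Step 2: interval [1/5, 1/1), width = 1/1 - 1/5 = 4/5
  'b': [1/5 + 4/5*0/1, 1/5 + 4/5*1/10) = [1/5, 7/25)
  'a': [1/5 + 4/5*1/10, 1/5 + 4/5*1/5) = [7/25, 9/25)
  'e': [1/5 + 4/5*1/5, 1/5 + 4/5*1/1) = [9/25, 1/1) <- contains code 93/125
  emit 'e', narrow to [9/25, 1/1)
Step 3: interval [9/25, 1/1), width = 1/1 - 9/25 = 16/25
  'b': [9/25 + 16/25*0/1, 9/25 + 16/25*1/10) = [9/25, 53/125)
  'a': [9/25 + 16/25*1/10, 9/25 + 16/25*1/5) = [53/125, 61/125)
  'e': [9/25 + 16/25*1/5, 9/25 + 16/25*1/1) = [61/125, 1/1) <- contains code 93/125
  emit 'e', narrow to [61/125, 1/1)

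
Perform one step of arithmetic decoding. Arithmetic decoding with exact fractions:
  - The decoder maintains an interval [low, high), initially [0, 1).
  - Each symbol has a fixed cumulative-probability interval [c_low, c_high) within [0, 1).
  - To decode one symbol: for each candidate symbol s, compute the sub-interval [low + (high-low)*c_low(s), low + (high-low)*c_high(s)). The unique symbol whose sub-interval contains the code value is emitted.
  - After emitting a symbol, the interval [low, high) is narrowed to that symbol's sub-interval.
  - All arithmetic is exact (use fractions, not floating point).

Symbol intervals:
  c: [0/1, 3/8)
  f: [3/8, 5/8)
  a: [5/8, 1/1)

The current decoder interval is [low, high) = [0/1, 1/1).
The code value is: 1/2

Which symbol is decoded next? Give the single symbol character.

Answer: f

Derivation:
Interval width = high − low = 1/1 − 0/1 = 1/1
Scaled code = (code − low) / width = (1/2 − 0/1) / 1/1 = 1/2
  c: [0/1, 3/8) 
  f: [3/8, 5/8) ← scaled code falls here ✓
  a: [5/8, 1/1) 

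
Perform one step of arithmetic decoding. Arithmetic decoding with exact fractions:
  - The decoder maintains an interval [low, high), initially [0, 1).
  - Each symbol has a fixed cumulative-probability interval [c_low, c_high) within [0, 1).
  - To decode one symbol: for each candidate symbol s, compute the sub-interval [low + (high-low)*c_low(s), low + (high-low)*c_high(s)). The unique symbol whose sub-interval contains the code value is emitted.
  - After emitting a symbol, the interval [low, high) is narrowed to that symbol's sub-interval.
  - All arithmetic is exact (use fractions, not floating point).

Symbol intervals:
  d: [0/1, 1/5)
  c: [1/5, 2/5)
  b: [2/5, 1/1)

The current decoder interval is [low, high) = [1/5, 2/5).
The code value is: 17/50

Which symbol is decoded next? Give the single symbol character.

Interval width = high − low = 2/5 − 1/5 = 1/5
Scaled code = (code − low) / width = (17/50 − 1/5) / 1/5 = 7/10
  d: [0/1, 1/5) 
  c: [1/5, 2/5) 
  b: [2/5, 1/1) ← scaled code falls here ✓

Answer: b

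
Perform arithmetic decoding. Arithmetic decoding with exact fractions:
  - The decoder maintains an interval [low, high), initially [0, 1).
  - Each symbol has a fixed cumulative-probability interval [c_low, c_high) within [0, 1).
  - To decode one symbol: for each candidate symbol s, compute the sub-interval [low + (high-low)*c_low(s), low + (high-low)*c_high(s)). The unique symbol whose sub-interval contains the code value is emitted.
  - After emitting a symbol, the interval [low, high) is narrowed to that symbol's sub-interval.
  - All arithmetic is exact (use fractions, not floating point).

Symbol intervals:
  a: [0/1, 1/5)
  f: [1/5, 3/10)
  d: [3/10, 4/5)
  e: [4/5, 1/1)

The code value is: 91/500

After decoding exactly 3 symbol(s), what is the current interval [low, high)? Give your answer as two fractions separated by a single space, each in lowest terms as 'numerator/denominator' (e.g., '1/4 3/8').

Answer: 43/250 24/125

Derivation:
Step 1: interval [0/1, 1/1), width = 1/1 - 0/1 = 1/1
  'a': [0/1 + 1/1*0/1, 0/1 + 1/1*1/5) = [0/1, 1/5) <- contains code 91/500
  'f': [0/1 + 1/1*1/5, 0/1 + 1/1*3/10) = [1/5, 3/10)
  'd': [0/1 + 1/1*3/10, 0/1 + 1/1*4/5) = [3/10, 4/5)
  'e': [0/1 + 1/1*4/5, 0/1 + 1/1*1/1) = [4/5, 1/1)
  emit 'a', narrow to [0/1, 1/5)
Step 2: interval [0/1, 1/5), width = 1/5 - 0/1 = 1/5
  'a': [0/1 + 1/5*0/1, 0/1 + 1/5*1/5) = [0/1, 1/25)
  'f': [0/1 + 1/5*1/5, 0/1 + 1/5*3/10) = [1/25, 3/50)
  'd': [0/1 + 1/5*3/10, 0/1 + 1/5*4/5) = [3/50, 4/25)
  'e': [0/1 + 1/5*4/5, 0/1 + 1/5*1/1) = [4/25, 1/5) <- contains code 91/500
  emit 'e', narrow to [4/25, 1/5)
Step 3: interval [4/25, 1/5), width = 1/5 - 4/25 = 1/25
  'a': [4/25 + 1/25*0/1, 4/25 + 1/25*1/5) = [4/25, 21/125)
  'f': [4/25 + 1/25*1/5, 4/25 + 1/25*3/10) = [21/125, 43/250)
  'd': [4/25 + 1/25*3/10, 4/25 + 1/25*4/5) = [43/250, 24/125) <- contains code 91/500
  'e': [4/25 + 1/25*4/5, 4/25 + 1/25*1/1) = [24/125, 1/5)
  emit 'd', narrow to [43/250, 24/125)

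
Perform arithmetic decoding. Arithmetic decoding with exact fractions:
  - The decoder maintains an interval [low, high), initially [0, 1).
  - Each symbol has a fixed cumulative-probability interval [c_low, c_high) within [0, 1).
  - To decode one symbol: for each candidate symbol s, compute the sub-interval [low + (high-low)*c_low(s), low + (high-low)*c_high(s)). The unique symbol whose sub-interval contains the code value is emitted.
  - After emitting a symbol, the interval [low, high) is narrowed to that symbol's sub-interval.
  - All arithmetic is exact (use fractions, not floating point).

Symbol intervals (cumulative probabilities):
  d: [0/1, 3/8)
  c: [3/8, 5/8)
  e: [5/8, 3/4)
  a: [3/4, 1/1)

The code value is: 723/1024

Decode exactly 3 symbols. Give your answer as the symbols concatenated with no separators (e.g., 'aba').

Step 1: interval [0/1, 1/1), width = 1/1 - 0/1 = 1/1
  'd': [0/1 + 1/1*0/1, 0/1 + 1/1*3/8) = [0/1, 3/8)
  'c': [0/1 + 1/1*3/8, 0/1 + 1/1*5/8) = [3/8, 5/8)
  'e': [0/1 + 1/1*5/8, 0/1 + 1/1*3/4) = [5/8, 3/4) <- contains code 723/1024
  'a': [0/1 + 1/1*3/4, 0/1 + 1/1*1/1) = [3/4, 1/1)
  emit 'e', narrow to [5/8, 3/4)
Step 2: interval [5/8, 3/4), width = 3/4 - 5/8 = 1/8
  'd': [5/8 + 1/8*0/1, 5/8 + 1/8*3/8) = [5/8, 43/64)
  'c': [5/8 + 1/8*3/8, 5/8 + 1/8*5/8) = [43/64, 45/64)
  'e': [5/8 + 1/8*5/8, 5/8 + 1/8*3/4) = [45/64, 23/32) <- contains code 723/1024
  'a': [5/8 + 1/8*3/4, 5/8 + 1/8*1/1) = [23/32, 3/4)
  emit 'e', narrow to [45/64, 23/32)
Step 3: interval [45/64, 23/32), width = 23/32 - 45/64 = 1/64
  'd': [45/64 + 1/64*0/1, 45/64 + 1/64*3/8) = [45/64, 363/512) <- contains code 723/1024
  'c': [45/64 + 1/64*3/8, 45/64 + 1/64*5/8) = [363/512, 365/512)
  'e': [45/64 + 1/64*5/8, 45/64 + 1/64*3/4) = [365/512, 183/256)
  'a': [45/64 + 1/64*3/4, 45/64 + 1/64*1/1) = [183/256, 23/32)
  emit 'd', narrow to [45/64, 363/512)

Answer: eed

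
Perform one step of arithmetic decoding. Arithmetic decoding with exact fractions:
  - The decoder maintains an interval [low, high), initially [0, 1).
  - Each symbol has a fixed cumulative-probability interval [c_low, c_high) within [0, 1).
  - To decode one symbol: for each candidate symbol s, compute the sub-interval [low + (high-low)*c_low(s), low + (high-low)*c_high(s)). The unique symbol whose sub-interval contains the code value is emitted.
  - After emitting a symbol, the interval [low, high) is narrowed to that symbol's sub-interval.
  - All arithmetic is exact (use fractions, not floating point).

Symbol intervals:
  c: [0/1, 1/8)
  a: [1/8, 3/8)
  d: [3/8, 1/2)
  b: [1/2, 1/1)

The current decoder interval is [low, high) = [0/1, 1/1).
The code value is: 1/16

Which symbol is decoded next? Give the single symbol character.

Interval width = high − low = 1/1 − 0/1 = 1/1
Scaled code = (code − low) / width = (1/16 − 0/1) / 1/1 = 1/16
  c: [0/1, 1/8) ← scaled code falls here ✓
  a: [1/8, 3/8) 
  d: [3/8, 1/2) 
  b: [1/2, 1/1) 

Answer: c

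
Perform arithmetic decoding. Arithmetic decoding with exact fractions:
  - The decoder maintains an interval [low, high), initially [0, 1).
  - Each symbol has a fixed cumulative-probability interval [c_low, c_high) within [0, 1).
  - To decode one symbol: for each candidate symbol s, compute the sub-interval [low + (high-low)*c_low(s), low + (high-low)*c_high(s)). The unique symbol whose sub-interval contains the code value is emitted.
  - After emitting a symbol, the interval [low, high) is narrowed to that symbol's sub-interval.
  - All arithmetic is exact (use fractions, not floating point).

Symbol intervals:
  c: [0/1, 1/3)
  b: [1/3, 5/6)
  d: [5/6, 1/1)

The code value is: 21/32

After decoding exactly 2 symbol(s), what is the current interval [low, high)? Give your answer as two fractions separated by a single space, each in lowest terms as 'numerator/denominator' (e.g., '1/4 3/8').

Answer: 1/2 3/4

Derivation:
Step 1: interval [0/1, 1/1), width = 1/1 - 0/1 = 1/1
  'c': [0/1 + 1/1*0/1, 0/1 + 1/1*1/3) = [0/1, 1/3)
  'b': [0/1 + 1/1*1/3, 0/1 + 1/1*5/6) = [1/3, 5/6) <- contains code 21/32
  'd': [0/1 + 1/1*5/6, 0/1 + 1/1*1/1) = [5/6, 1/1)
  emit 'b', narrow to [1/3, 5/6)
Step 2: interval [1/3, 5/6), width = 5/6 - 1/3 = 1/2
  'c': [1/3 + 1/2*0/1, 1/3 + 1/2*1/3) = [1/3, 1/2)
  'b': [1/3 + 1/2*1/3, 1/3 + 1/2*5/6) = [1/2, 3/4) <- contains code 21/32
  'd': [1/3 + 1/2*5/6, 1/3 + 1/2*1/1) = [3/4, 5/6)
  emit 'b', narrow to [1/2, 3/4)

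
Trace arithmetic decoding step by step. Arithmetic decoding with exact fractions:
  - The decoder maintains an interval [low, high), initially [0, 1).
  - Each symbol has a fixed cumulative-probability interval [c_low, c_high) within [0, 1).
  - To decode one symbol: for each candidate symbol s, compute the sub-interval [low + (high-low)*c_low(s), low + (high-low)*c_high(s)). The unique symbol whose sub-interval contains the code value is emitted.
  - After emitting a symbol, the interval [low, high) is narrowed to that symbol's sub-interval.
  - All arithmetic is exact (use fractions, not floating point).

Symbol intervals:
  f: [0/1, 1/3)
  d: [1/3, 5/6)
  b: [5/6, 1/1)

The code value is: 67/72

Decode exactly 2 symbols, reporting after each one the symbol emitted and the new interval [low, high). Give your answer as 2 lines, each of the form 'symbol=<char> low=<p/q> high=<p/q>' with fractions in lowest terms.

Step 1: interval [0/1, 1/1), width = 1/1 - 0/1 = 1/1
  'f': [0/1 + 1/1*0/1, 0/1 + 1/1*1/3) = [0/1, 1/3)
  'd': [0/1 + 1/1*1/3, 0/1 + 1/1*5/6) = [1/3, 5/6)
  'b': [0/1 + 1/1*5/6, 0/1 + 1/1*1/1) = [5/6, 1/1) <- contains code 67/72
  emit 'b', narrow to [5/6, 1/1)
Step 2: interval [5/6, 1/1), width = 1/1 - 5/6 = 1/6
  'f': [5/6 + 1/6*0/1, 5/6 + 1/6*1/3) = [5/6, 8/9)
  'd': [5/6 + 1/6*1/3, 5/6 + 1/6*5/6) = [8/9, 35/36) <- contains code 67/72
  'b': [5/6 + 1/6*5/6, 5/6 + 1/6*1/1) = [35/36, 1/1)
  emit 'd', narrow to [8/9, 35/36)

Answer: symbol=b low=5/6 high=1/1
symbol=d low=8/9 high=35/36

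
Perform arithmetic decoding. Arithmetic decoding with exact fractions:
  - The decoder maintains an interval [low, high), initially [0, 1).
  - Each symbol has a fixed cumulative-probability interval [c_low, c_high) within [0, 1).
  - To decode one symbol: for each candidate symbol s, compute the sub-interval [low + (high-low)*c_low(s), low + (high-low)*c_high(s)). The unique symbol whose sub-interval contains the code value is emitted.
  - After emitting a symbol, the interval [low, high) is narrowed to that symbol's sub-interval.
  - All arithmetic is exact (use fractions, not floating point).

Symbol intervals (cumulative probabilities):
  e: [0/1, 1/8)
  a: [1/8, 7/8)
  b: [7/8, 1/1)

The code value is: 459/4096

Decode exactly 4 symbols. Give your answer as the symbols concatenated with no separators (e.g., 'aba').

Answer: ebae

Derivation:
Step 1: interval [0/1, 1/1), width = 1/1 - 0/1 = 1/1
  'e': [0/1 + 1/1*0/1, 0/1 + 1/1*1/8) = [0/1, 1/8) <- contains code 459/4096
  'a': [0/1 + 1/1*1/8, 0/1 + 1/1*7/8) = [1/8, 7/8)
  'b': [0/1 + 1/1*7/8, 0/1 + 1/1*1/1) = [7/8, 1/1)
  emit 'e', narrow to [0/1, 1/8)
Step 2: interval [0/1, 1/8), width = 1/8 - 0/1 = 1/8
  'e': [0/1 + 1/8*0/1, 0/1 + 1/8*1/8) = [0/1, 1/64)
  'a': [0/1 + 1/8*1/8, 0/1 + 1/8*7/8) = [1/64, 7/64)
  'b': [0/1 + 1/8*7/8, 0/1 + 1/8*1/1) = [7/64, 1/8) <- contains code 459/4096
  emit 'b', narrow to [7/64, 1/8)
Step 3: interval [7/64, 1/8), width = 1/8 - 7/64 = 1/64
  'e': [7/64 + 1/64*0/1, 7/64 + 1/64*1/8) = [7/64, 57/512)
  'a': [7/64 + 1/64*1/8, 7/64 + 1/64*7/8) = [57/512, 63/512) <- contains code 459/4096
  'b': [7/64 + 1/64*7/8, 7/64 + 1/64*1/1) = [63/512, 1/8)
  emit 'a', narrow to [57/512, 63/512)
Step 4: interval [57/512, 63/512), width = 63/512 - 57/512 = 3/256
  'e': [57/512 + 3/256*0/1, 57/512 + 3/256*1/8) = [57/512, 231/2048) <- contains code 459/4096
  'a': [57/512 + 3/256*1/8, 57/512 + 3/256*7/8) = [231/2048, 249/2048)
  'b': [57/512 + 3/256*7/8, 57/512 + 3/256*1/1) = [249/2048, 63/512)
  emit 'e', narrow to [57/512, 231/2048)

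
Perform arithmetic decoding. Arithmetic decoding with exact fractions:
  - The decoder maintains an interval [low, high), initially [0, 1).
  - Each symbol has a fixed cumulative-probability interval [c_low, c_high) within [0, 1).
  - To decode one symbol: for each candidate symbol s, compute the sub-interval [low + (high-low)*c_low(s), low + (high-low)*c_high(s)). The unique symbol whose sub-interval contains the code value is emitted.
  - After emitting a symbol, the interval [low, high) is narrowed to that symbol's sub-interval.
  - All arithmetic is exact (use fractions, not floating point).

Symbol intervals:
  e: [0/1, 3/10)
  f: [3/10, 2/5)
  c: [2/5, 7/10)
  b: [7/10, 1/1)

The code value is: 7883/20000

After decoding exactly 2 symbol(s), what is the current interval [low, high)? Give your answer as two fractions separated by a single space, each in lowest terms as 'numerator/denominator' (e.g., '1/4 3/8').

Step 1: interval [0/1, 1/1), width = 1/1 - 0/1 = 1/1
  'e': [0/1 + 1/1*0/1, 0/1 + 1/1*3/10) = [0/1, 3/10)
  'f': [0/1 + 1/1*3/10, 0/1 + 1/1*2/5) = [3/10, 2/5) <- contains code 7883/20000
  'c': [0/1 + 1/1*2/5, 0/1 + 1/1*7/10) = [2/5, 7/10)
  'b': [0/1 + 1/1*7/10, 0/1 + 1/1*1/1) = [7/10, 1/1)
  emit 'f', narrow to [3/10, 2/5)
Step 2: interval [3/10, 2/5), width = 2/5 - 3/10 = 1/10
  'e': [3/10 + 1/10*0/1, 3/10 + 1/10*3/10) = [3/10, 33/100)
  'f': [3/10 + 1/10*3/10, 3/10 + 1/10*2/5) = [33/100, 17/50)
  'c': [3/10 + 1/10*2/5, 3/10 + 1/10*7/10) = [17/50, 37/100)
  'b': [3/10 + 1/10*7/10, 3/10 + 1/10*1/1) = [37/100, 2/5) <- contains code 7883/20000
  emit 'b', narrow to [37/100, 2/5)

Answer: 37/100 2/5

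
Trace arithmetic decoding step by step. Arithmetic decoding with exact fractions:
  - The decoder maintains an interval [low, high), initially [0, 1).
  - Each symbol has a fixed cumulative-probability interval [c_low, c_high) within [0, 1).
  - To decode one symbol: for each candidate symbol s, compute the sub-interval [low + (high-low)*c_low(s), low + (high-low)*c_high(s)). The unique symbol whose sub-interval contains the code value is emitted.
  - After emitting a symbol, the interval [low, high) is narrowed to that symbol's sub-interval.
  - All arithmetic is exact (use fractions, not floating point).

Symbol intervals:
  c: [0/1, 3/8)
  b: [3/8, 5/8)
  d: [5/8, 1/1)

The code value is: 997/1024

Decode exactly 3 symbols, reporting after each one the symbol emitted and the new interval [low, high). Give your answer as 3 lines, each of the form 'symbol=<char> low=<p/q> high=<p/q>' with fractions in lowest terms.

Answer: symbol=d low=5/8 high=1/1
symbol=d low=55/64 high=1/1
symbol=d low=485/512 high=1/1

Derivation:
Step 1: interval [0/1, 1/1), width = 1/1 - 0/1 = 1/1
  'c': [0/1 + 1/1*0/1, 0/1 + 1/1*3/8) = [0/1, 3/8)
  'b': [0/1 + 1/1*3/8, 0/1 + 1/1*5/8) = [3/8, 5/8)
  'd': [0/1 + 1/1*5/8, 0/1 + 1/1*1/1) = [5/8, 1/1) <- contains code 997/1024
  emit 'd', narrow to [5/8, 1/1)
Step 2: interval [5/8, 1/1), width = 1/1 - 5/8 = 3/8
  'c': [5/8 + 3/8*0/1, 5/8 + 3/8*3/8) = [5/8, 49/64)
  'b': [5/8 + 3/8*3/8, 5/8 + 3/8*5/8) = [49/64, 55/64)
  'd': [5/8 + 3/8*5/8, 5/8 + 3/8*1/1) = [55/64, 1/1) <- contains code 997/1024
  emit 'd', narrow to [55/64, 1/1)
Step 3: interval [55/64, 1/1), width = 1/1 - 55/64 = 9/64
  'c': [55/64 + 9/64*0/1, 55/64 + 9/64*3/8) = [55/64, 467/512)
  'b': [55/64 + 9/64*3/8, 55/64 + 9/64*5/8) = [467/512, 485/512)
  'd': [55/64 + 9/64*5/8, 55/64 + 9/64*1/1) = [485/512, 1/1) <- contains code 997/1024
  emit 'd', narrow to [485/512, 1/1)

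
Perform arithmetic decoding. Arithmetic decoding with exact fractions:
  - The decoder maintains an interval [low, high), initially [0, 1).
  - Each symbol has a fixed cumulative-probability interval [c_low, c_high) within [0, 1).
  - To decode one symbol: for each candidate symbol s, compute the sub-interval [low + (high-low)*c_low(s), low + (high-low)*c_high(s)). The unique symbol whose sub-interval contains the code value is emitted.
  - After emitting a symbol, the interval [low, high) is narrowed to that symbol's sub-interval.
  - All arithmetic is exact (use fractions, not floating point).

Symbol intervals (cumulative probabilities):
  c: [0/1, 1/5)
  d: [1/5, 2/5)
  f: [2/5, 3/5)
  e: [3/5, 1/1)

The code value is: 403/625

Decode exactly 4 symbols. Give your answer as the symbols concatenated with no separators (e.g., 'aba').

Answer: ecfe

Derivation:
Step 1: interval [0/1, 1/1), width = 1/1 - 0/1 = 1/1
  'c': [0/1 + 1/1*0/1, 0/1 + 1/1*1/5) = [0/1, 1/5)
  'd': [0/1 + 1/1*1/5, 0/1 + 1/1*2/5) = [1/5, 2/5)
  'f': [0/1 + 1/1*2/5, 0/1 + 1/1*3/5) = [2/5, 3/5)
  'e': [0/1 + 1/1*3/5, 0/1 + 1/1*1/1) = [3/5, 1/1) <- contains code 403/625
  emit 'e', narrow to [3/5, 1/1)
Step 2: interval [3/5, 1/1), width = 1/1 - 3/5 = 2/5
  'c': [3/5 + 2/5*0/1, 3/5 + 2/5*1/5) = [3/5, 17/25) <- contains code 403/625
  'd': [3/5 + 2/5*1/5, 3/5 + 2/5*2/5) = [17/25, 19/25)
  'f': [3/5 + 2/5*2/5, 3/5 + 2/5*3/5) = [19/25, 21/25)
  'e': [3/5 + 2/5*3/5, 3/5 + 2/5*1/1) = [21/25, 1/1)
  emit 'c', narrow to [3/5, 17/25)
Step 3: interval [3/5, 17/25), width = 17/25 - 3/5 = 2/25
  'c': [3/5 + 2/25*0/1, 3/5 + 2/25*1/5) = [3/5, 77/125)
  'd': [3/5 + 2/25*1/5, 3/5 + 2/25*2/5) = [77/125, 79/125)
  'f': [3/5 + 2/25*2/5, 3/5 + 2/25*3/5) = [79/125, 81/125) <- contains code 403/625
  'e': [3/5 + 2/25*3/5, 3/5 + 2/25*1/1) = [81/125, 17/25)
  emit 'f', narrow to [79/125, 81/125)
Step 4: interval [79/125, 81/125), width = 81/125 - 79/125 = 2/125
  'c': [79/125 + 2/125*0/1, 79/125 + 2/125*1/5) = [79/125, 397/625)
  'd': [79/125 + 2/125*1/5, 79/125 + 2/125*2/5) = [397/625, 399/625)
  'f': [79/125 + 2/125*2/5, 79/125 + 2/125*3/5) = [399/625, 401/625)
  'e': [79/125 + 2/125*3/5, 79/125 + 2/125*1/1) = [401/625, 81/125) <- contains code 403/625
  emit 'e', narrow to [401/625, 81/125)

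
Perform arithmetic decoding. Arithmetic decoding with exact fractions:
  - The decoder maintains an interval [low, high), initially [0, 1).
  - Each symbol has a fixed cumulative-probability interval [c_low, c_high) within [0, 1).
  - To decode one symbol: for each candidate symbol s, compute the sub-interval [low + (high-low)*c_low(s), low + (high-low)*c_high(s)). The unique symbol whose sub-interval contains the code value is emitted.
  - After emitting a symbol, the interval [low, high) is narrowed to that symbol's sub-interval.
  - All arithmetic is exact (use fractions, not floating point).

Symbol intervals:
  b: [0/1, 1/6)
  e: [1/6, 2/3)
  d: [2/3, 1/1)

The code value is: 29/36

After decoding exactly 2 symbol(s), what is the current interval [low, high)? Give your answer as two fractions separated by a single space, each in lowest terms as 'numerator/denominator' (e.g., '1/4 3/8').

Answer: 13/18 8/9

Derivation:
Step 1: interval [0/1, 1/1), width = 1/1 - 0/1 = 1/1
  'b': [0/1 + 1/1*0/1, 0/1 + 1/1*1/6) = [0/1, 1/6)
  'e': [0/1 + 1/1*1/6, 0/1 + 1/1*2/3) = [1/6, 2/3)
  'd': [0/1 + 1/1*2/3, 0/1 + 1/1*1/1) = [2/3, 1/1) <- contains code 29/36
  emit 'd', narrow to [2/3, 1/1)
Step 2: interval [2/3, 1/1), width = 1/1 - 2/3 = 1/3
  'b': [2/3 + 1/3*0/1, 2/3 + 1/3*1/6) = [2/3, 13/18)
  'e': [2/3 + 1/3*1/6, 2/3 + 1/3*2/3) = [13/18, 8/9) <- contains code 29/36
  'd': [2/3 + 1/3*2/3, 2/3 + 1/3*1/1) = [8/9, 1/1)
  emit 'e', narrow to [13/18, 8/9)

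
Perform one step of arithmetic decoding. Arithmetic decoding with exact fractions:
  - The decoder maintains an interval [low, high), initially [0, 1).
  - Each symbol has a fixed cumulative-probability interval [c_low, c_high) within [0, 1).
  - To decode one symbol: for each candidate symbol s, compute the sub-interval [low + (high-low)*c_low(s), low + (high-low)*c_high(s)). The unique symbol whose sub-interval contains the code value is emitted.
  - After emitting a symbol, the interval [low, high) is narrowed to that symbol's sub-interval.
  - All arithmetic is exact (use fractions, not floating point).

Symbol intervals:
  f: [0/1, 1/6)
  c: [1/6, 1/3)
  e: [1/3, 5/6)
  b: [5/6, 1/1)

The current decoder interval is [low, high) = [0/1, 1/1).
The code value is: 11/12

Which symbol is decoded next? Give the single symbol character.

Interval width = high − low = 1/1 − 0/1 = 1/1
Scaled code = (code − low) / width = (11/12 − 0/1) / 1/1 = 11/12
  f: [0/1, 1/6) 
  c: [1/6, 1/3) 
  e: [1/3, 5/6) 
  b: [5/6, 1/1) ← scaled code falls here ✓

Answer: b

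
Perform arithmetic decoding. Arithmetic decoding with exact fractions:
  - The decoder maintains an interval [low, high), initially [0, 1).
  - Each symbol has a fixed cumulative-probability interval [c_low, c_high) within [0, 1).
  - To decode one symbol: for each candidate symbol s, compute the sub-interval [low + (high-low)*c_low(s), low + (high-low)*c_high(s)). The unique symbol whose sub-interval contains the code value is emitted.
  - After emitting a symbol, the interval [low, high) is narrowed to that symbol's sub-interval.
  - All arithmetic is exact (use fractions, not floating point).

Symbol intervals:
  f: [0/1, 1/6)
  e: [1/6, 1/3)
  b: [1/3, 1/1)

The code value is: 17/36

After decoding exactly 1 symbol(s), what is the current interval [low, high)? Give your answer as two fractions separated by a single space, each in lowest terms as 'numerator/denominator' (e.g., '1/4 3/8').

Step 1: interval [0/1, 1/1), width = 1/1 - 0/1 = 1/1
  'f': [0/1 + 1/1*0/1, 0/1 + 1/1*1/6) = [0/1, 1/6)
  'e': [0/1 + 1/1*1/6, 0/1 + 1/1*1/3) = [1/6, 1/3)
  'b': [0/1 + 1/1*1/3, 0/1 + 1/1*1/1) = [1/3, 1/1) <- contains code 17/36
  emit 'b', narrow to [1/3, 1/1)

Answer: 1/3 1/1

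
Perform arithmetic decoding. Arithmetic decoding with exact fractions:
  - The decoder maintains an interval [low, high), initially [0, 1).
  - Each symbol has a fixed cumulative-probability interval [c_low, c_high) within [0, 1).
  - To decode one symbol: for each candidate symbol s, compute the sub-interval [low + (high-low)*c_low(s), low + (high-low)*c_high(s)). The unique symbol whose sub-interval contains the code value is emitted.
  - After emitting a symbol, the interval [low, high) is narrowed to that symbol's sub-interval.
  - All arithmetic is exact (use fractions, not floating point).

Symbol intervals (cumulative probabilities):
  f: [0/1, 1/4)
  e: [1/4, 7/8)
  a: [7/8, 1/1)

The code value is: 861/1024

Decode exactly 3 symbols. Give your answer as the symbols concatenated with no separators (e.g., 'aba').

Step 1: interval [0/1, 1/1), width = 1/1 - 0/1 = 1/1
  'f': [0/1 + 1/1*0/1, 0/1 + 1/1*1/4) = [0/1, 1/4)
  'e': [0/1 + 1/1*1/4, 0/1 + 1/1*7/8) = [1/4, 7/8) <- contains code 861/1024
  'a': [0/1 + 1/1*7/8, 0/1 + 1/1*1/1) = [7/8, 1/1)
  emit 'e', narrow to [1/4, 7/8)
Step 2: interval [1/4, 7/8), width = 7/8 - 1/4 = 5/8
  'f': [1/4 + 5/8*0/1, 1/4 + 5/8*1/4) = [1/4, 13/32)
  'e': [1/4 + 5/8*1/4, 1/4 + 5/8*7/8) = [13/32, 51/64)
  'a': [1/4 + 5/8*7/8, 1/4 + 5/8*1/1) = [51/64, 7/8) <- contains code 861/1024
  emit 'a', narrow to [51/64, 7/8)
Step 3: interval [51/64, 7/8), width = 7/8 - 51/64 = 5/64
  'f': [51/64 + 5/64*0/1, 51/64 + 5/64*1/4) = [51/64, 209/256)
  'e': [51/64 + 5/64*1/4, 51/64 + 5/64*7/8) = [209/256, 443/512) <- contains code 861/1024
  'a': [51/64 + 5/64*7/8, 51/64 + 5/64*1/1) = [443/512, 7/8)
  emit 'e', narrow to [209/256, 443/512)

Answer: eae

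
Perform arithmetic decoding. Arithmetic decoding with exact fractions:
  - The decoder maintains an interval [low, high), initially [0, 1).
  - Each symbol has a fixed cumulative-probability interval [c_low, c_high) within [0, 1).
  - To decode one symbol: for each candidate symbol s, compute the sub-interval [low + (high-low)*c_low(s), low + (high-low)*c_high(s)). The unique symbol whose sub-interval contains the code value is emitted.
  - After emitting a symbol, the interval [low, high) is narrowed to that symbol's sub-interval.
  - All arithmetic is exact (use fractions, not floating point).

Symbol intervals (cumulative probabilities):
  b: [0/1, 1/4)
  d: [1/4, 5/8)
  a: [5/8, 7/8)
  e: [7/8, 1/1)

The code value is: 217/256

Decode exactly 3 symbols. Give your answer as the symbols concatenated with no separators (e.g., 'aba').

Step 1: interval [0/1, 1/1), width = 1/1 - 0/1 = 1/1
  'b': [0/1 + 1/1*0/1, 0/1 + 1/1*1/4) = [0/1, 1/4)
  'd': [0/1 + 1/1*1/4, 0/1 + 1/1*5/8) = [1/4, 5/8)
  'a': [0/1 + 1/1*5/8, 0/1 + 1/1*7/8) = [5/8, 7/8) <- contains code 217/256
  'e': [0/1 + 1/1*7/8, 0/1 + 1/1*1/1) = [7/8, 1/1)
  emit 'a', narrow to [5/8, 7/8)
Step 2: interval [5/8, 7/8), width = 7/8 - 5/8 = 1/4
  'b': [5/8 + 1/4*0/1, 5/8 + 1/4*1/4) = [5/8, 11/16)
  'd': [5/8 + 1/4*1/4, 5/8 + 1/4*5/8) = [11/16, 25/32)
  'a': [5/8 + 1/4*5/8, 5/8 + 1/4*7/8) = [25/32, 27/32)
  'e': [5/8 + 1/4*7/8, 5/8 + 1/4*1/1) = [27/32, 7/8) <- contains code 217/256
  emit 'e', narrow to [27/32, 7/8)
Step 3: interval [27/32, 7/8), width = 7/8 - 27/32 = 1/32
  'b': [27/32 + 1/32*0/1, 27/32 + 1/32*1/4) = [27/32, 109/128) <- contains code 217/256
  'd': [27/32 + 1/32*1/4, 27/32 + 1/32*5/8) = [109/128, 221/256)
  'a': [27/32 + 1/32*5/8, 27/32 + 1/32*7/8) = [221/256, 223/256)
  'e': [27/32 + 1/32*7/8, 27/32 + 1/32*1/1) = [223/256, 7/8)
  emit 'b', narrow to [27/32, 109/128)

Answer: aeb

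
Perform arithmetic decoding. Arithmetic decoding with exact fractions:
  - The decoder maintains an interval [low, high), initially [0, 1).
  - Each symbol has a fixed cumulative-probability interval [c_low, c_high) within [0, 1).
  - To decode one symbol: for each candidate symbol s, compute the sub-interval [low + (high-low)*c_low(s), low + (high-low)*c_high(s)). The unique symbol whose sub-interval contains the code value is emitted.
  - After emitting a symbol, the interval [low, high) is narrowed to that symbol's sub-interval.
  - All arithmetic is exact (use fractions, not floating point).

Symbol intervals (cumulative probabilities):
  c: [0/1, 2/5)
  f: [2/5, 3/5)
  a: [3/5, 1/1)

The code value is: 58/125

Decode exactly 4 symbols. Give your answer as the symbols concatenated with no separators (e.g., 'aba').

Answer: fcaf

Derivation:
Step 1: interval [0/1, 1/1), width = 1/1 - 0/1 = 1/1
  'c': [0/1 + 1/1*0/1, 0/1 + 1/1*2/5) = [0/1, 2/5)
  'f': [0/1 + 1/1*2/5, 0/1 + 1/1*3/5) = [2/5, 3/5) <- contains code 58/125
  'a': [0/1 + 1/1*3/5, 0/1 + 1/1*1/1) = [3/5, 1/1)
  emit 'f', narrow to [2/5, 3/5)
Step 2: interval [2/5, 3/5), width = 3/5 - 2/5 = 1/5
  'c': [2/5 + 1/5*0/1, 2/5 + 1/5*2/5) = [2/5, 12/25) <- contains code 58/125
  'f': [2/5 + 1/5*2/5, 2/5 + 1/5*3/5) = [12/25, 13/25)
  'a': [2/5 + 1/5*3/5, 2/5 + 1/5*1/1) = [13/25, 3/5)
  emit 'c', narrow to [2/5, 12/25)
Step 3: interval [2/5, 12/25), width = 12/25 - 2/5 = 2/25
  'c': [2/5 + 2/25*0/1, 2/5 + 2/25*2/5) = [2/5, 54/125)
  'f': [2/5 + 2/25*2/5, 2/5 + 2/25*3/5) = [54/125, 56/125)
  'a': [2/5 + 2/25*3/5, 2/5 + 2/25*1/1) = [56/125, 12/25) <- contains code 58/125
  emit 'a', narrow to [56/125, 12/25)
Step 4: interval [56/125, 12/25), width = 12/25 - 56/125 = 4/125
  'c': [56/125 + 4/125*0/1, 56/125 + 4/125*2/5) = [56/125, 288/625)
  'f': [56/125 + 4/125*2/5, 56/125 + 4/125*3/5) = [288/625, 292/625) <- contains code 58/125
  'a': [56/125 + 4/125*3/5, 56/125 + 4/125*1/1) = [292/625, 12/25)
  emit 'f', narrow to [288/625, 292/625)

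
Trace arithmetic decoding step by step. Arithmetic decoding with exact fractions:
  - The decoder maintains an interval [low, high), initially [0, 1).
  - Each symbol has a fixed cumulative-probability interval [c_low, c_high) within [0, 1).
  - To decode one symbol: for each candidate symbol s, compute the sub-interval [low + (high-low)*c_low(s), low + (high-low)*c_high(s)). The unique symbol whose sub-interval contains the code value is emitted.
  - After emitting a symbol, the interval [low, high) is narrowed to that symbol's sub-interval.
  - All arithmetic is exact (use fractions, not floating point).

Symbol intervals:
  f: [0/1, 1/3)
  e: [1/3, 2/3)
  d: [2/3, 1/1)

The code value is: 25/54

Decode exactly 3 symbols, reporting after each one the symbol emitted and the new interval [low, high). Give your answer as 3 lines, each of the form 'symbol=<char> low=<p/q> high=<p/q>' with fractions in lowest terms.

Step 1: interval [0/1, 1/1), width = 1/1 - 0/1 = 1/1
  'f': [0/1 + 1/1*0/1, 0/1 + 1/1*1/3) = [0/1, 1/3)
  'e': [0/1 + 1/1*1/3, 0/1 + 1/1*2/3) = [1/3, 2/3) <- contains code 25/54
  'd': [0/1 + 1/1*2/3, 0/1 + 1/1*1/1) = [2/3, 1/1)
  emit 'e', narrow to [1/3, 2/3)
Step 2: interval [1/3, 2/3), width = 2/3 - 1/3 = 1/3
  'f': [1/3 + 1/3*0/1, 1/3 + 1/3*1/3) = [1/3, 4/9)
  'e': [1/3 + 1/3*1/3, 1/3 + 1/3*2/3) = [4/9, 5/9) <- contains code 25/54
  'd': [1/3 + 1/3*2/3, 1/3 + 1/3*1/1) = [5/9, 2/3)
  emit 'e', narrow to [4/9, 5/9)
Step 3: interval [4/9, 5/9), width = 5/9 - 4/9 = 1/9
  'f': [4/9 + 1/9*0/1, 4/9 + 1/9*1/3) = [4/9, 13/27) <- contains code 25/54
  'e': [4/9 + 1/9*1/3, 4/9 + 1/9*2/3) = [13/27, 14/27)
  'd': [4/9 + 1/9*2/3, 4/9 + 1/9*1/1) = [14/27, 5/9)
  emit 'f', narrow to [4/9, 13/27)

Answer: symbol=e low=1/3 high=2/3
symbol=e low=4/9 high=5/9
symbol=f low=4/9 high=13/27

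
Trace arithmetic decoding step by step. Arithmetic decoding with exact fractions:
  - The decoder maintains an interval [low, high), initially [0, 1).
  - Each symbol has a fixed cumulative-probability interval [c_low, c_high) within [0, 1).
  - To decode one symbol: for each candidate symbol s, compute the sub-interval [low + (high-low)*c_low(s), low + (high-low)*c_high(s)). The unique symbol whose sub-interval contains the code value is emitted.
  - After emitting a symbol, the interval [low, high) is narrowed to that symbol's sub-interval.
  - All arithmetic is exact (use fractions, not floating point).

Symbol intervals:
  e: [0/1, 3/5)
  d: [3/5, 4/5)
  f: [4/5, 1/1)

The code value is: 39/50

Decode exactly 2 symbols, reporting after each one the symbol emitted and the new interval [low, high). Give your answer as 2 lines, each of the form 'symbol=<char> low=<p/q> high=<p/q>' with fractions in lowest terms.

Answer: symbol=d low=3/5 high=4/5
symbol=f low=19/25 high=4/5

Derivation:
Step 1: interval [0/1, 1/1), width = 1/1 - 0/1 = 1/1
  'e': [0/1 + 1/1*0/1, 0/1 + 1/1*3/5) = [0/1, 3/5)
  'd': [0/1 + 1/1*3/5, 0/1 + 1/1*4/5) = [3/5, 4/5) <- contains code 39/50
  'f': [0/1 + 1/1*4/5, 0/1 + 1/1*1/1) = [4/5, 1/1)
  emit 'd', narrow to [3/5, 4/5)
Step 2: interval [3/5, 4/5), width = 4/5 - 3/5 = 1/5
  'e': [3/5 + 1/5*0/1, 3/5 + 1/5*3/5) = [3/5, 18/25)
  'd': [3/5 + 1/5*3/5, 3/5 + 1/5*4/5) = [18/25, 19/25)
  'f': [3/5 + 1/5*4/5, 3/5 + 1/5*1/1) = [19/25, 4/5) <- contains code 39/50
  emit 'f', narrow to [19/25, 4/5)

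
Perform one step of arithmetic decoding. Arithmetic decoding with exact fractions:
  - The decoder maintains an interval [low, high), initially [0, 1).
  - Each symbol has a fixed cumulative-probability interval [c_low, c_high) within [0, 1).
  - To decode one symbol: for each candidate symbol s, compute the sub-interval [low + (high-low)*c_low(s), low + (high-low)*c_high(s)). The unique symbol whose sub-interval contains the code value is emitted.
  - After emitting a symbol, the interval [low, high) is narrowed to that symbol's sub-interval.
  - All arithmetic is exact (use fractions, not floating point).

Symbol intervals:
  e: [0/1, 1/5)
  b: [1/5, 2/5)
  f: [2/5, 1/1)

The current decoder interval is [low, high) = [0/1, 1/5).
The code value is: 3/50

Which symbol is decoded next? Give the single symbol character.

Answer: b

Derivation:
Interval width = high − low = 1/5 − 0/1 = 1/5
Scaled code = (code − low) / width = (3/50 − 0/1) / 1/5 = 3/10
  e: [0/1, 1/5) 
  b: [1/5, 2/5) ← scaled code falls here ✓
  f: [2/5, 1/1) 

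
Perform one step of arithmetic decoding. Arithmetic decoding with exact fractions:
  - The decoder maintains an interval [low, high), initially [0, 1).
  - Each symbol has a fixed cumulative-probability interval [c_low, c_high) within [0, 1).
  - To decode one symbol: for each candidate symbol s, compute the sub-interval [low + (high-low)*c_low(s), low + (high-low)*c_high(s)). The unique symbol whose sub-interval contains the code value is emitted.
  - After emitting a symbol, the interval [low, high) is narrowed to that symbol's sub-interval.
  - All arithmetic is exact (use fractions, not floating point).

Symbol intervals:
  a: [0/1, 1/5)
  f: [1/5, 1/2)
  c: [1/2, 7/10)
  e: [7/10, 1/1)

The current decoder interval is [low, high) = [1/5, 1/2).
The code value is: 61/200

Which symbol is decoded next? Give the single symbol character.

Answer: f

Derivation:
Interval width = high − low = 1/2 − 1/5 = 3/10
Scaled code = (code − low) / width = (61/200 − 1/5) / 3/10 = 7/20
  a: [0/1, 1/5) 
  f: [1/5, 1/2) ← scaled code falls here ✓
  c: [1/2, 7/10) 
  e: [7/10, 1/1) 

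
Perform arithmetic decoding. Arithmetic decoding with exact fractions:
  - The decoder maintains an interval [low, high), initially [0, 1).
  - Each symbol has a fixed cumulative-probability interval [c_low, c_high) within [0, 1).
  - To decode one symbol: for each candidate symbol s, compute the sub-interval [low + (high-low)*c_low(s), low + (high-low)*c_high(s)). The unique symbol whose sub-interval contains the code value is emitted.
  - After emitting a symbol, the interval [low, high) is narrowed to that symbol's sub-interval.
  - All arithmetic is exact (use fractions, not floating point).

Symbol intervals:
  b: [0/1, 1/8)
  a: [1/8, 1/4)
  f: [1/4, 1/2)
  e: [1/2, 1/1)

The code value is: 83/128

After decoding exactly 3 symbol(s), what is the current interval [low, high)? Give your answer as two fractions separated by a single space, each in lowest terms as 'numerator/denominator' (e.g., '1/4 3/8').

Step 1: interval [0/1, 1/1), width = 1/1 - 0/1 = 1/1
  'b': [0/1 + 1/1*0/1, 0/1 + 1/1*1/8) = [0/1, 1/8)
  'a': [0/1 + 1/1*1/8, 0/1 + 1/1*1/4) = [1/8, 1/4)
  'f': [0/1 + 1/1*1/4, 0/1 + 1/1*1/2) = [1/4, 1/2)
  'e': [0/1 + 1/1*1/2, 0/1 + 1/1*1/1) = [1/2, 1/1) <- contains code 83/128
  emit 'e', narrow to [1/2, 1/1)
Step 2: interval [1/2, 1/1), width = 1/1 - 1/2 = 1/2
  'b': [1/2 + 1/2*0/1, 1/2 + 1/2*1/8) = [1/2, 9/16)
  'a': [1/2 + 1/2*1/8, 1/2 + 1/2*1/4) = [9/16, 5/8)
  'f': [1/2 + 1/2*1/4, 1/2 + 1/2*1/2) = [5/8, 3/4) <- contains code 83/128
  'e': [1/2 + 1/2*1/2, 1/2 + 1/2*1/1) = [3/4, 1/1)
  emit 'f', narrow to [5/8, 3/4)
Step 3: interval [5/8, 3/4), width = 3/4 - 5/8 = 1/8
  'b': [5/8 + 1/8*0/1, 5/8 + 1/8*1/8) = [5/8, 41/64)
  'a': [5/8 + 1/8*1/8, 5/8 + 1/8*1/4) = [41/64, 21/32) <- contains code 83/128
  'f': [5/8 + 1/8*1/4, 5/8 + 1/8*1/2) = [21/32, 11/16)
  'e': [5/8 + 1/8*1/2, 5/8 + 1/8*1/1) = [11/16, 3/4)
  emit 'a', narrow to [41/64, 21/32)

Answer: 41/64 21/32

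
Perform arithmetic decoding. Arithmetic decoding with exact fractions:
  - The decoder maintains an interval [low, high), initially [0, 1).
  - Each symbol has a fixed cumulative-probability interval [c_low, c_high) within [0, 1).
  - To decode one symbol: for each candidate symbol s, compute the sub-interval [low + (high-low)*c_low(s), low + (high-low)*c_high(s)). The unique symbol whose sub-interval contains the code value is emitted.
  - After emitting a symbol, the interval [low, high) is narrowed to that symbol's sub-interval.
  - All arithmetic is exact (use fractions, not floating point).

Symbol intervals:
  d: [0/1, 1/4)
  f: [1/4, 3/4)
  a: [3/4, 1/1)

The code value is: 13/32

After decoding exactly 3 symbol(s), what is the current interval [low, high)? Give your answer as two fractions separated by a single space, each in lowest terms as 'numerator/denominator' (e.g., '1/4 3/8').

Step 1: interval [0/1, 1/1), width = 1/1 - 0/1 = 1/1
  'd': [0/1 + 1/1*0/1, 0/1 + 1/1*1/4) = [0/1, 1/4)
  'f': [0/1 + 1/1*1/4, 0/1 + 1/1*3/4) = [1/4, 3/4) <- contains code 13/32
  'a': [0/1 + 1/1*3/4, 0/1 + 1/1*1/1) = [3/4, 1/1)
  emit 'f', narrow to [1/4, 3/4)
Step 2: interval [1/4, 3/4), width = 3/4 - 1/4 = 1/2
  'd': [1/4 + 1/2*0/1, 1/4 + 1/2*1/4) = [1/4, 3/8)
  'f': [1/4 + 1/2*1/4, 1/4 + 1/2*3/4) = [3/8, 5/8) <- contains code 13/32
  'a': [1/4 + 1/2*3/4, 1/4 + 1/2*1/1) = [5/8, 3/4)
  emit 'f', narrow to [3/8, 5/8)
Step 3: interval [3/8, 5/8), width = 5/8 - 3/8 = 1/4
  'd': [3/8 + 1/4*0/1, 3/8 + 1/4*1/4) = [3/8, 7/16) <- contains code 13/32
  'f': [3/8 + 1/4*1/4, 3/8 + 1/4*3/4) = [7/16, 9/16)
  'a': [3/8 + 1/4*3/4, 3/8 + 1/4*1/1) = [9/16, 5/8)
  emit 'd', narrow to [3/8, 7/16)

Answer: 3/8 7/16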